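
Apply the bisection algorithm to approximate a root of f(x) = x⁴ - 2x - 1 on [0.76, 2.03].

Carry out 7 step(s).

f(x) = x⁴ - 2x - 1
Initial interval: [0.76, 2.03]

Iteration 1:
  c_1 = (0.760000 + 2.030000)/2 = 1.395000
  f(c_1) = f(1.395000) = -0.002987
  f(a) × f(c) ≥ 0, new interval: [1.395000, 2.030000]
Iteration 2:
  c_2 = (1.395000 + 2.030000)/2 = 1.712500
  f(c_2) = f(1.712500) = 4.175473
  f(a) × f(c) < 0, new interval: [1.395000, 1.712500]
Iteration 3:
  c_3 = (1.395000 + 1.712500)/2 = 1.553750
  f(c_3) = f(1.553750) = 1.720567
  f(a) × f(c) < 0, new interval: [1.395000, 1.553750]
Iteration 4:
  c_4 = (1.395000 + 1.553750)/2 = 1.474375
  f(c_4) = f(1.474375) = 0.776577
  f(a) × f(c) < 0, new interval: [1.395000, 1.474375]
Iteration 5:
  c_5 = (1.395000 + 1.474375)/2 = 1.434687
  f(c_5) = f(1.434687) = 0.367340
  f(a) × f(c) < 0, new interval: [1.395000, 1.434687]
Iteration 6:
  c_6 = (1.395000 + 1.434687)/2 = 1.414844
  f(c_6) = f(1.414844) = 0.177447
  f(a) × f(c) < 0, new interval: [1.395000, 1.414844]
Iteration 7:
  c_7 = (1.395000 + 1.414844)/2 = 1.404922
  f(c_7) = f(1.404922) = 0.086064
  f(a) × f(c) < 0, new interval: [1.395000, 1.404922]

After 7 iteration(s), the approximation is c_7 = 1.404922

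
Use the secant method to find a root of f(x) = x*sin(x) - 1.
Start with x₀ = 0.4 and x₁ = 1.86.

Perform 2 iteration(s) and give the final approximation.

f(x) = x*sin(x) - 1
x₀ = 0.4, x₁ = 1.86

Secant formula: x_{n+1} = x_n - f(x_n)(x_n - x_{n-1})/(f(x_n) - f(x_{n-1}))

Iteration 1:
  f(0.400000) = -0.844233
  f(1.860000) = 0.782757
  x_2 = 1.860000 - 0.782757×(1.860000 - 0.400000)/(0.782757 - (-0.844233))
       = 1.157583
Iteration 2:
  f(1.860000) = 0.782757
  f(1.157583) = 0.060156
  x_3 = 1.157583 - 0.060156×(1.157583 - 1.860000)/(0.060156 - 0.782757)
       = 1.099108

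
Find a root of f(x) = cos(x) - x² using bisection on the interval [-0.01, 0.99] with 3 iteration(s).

f(x) = cos(x) - x²
Initial interval: [-0.01, 0.99]

Iteration 1:
  c_1 = (-0.010000 + 0.990000)/2 = 0.490000
  f(c_1) = f(0.490000) = 0.642233
  f(a) × f(c) ≥ 0, new interval: [0.490000, 0.990000]
Iteration 2:
  c_2 = (0.490000 + 0.990000)/2 = 0.740000
  f(c_2) = f(0.740000) = 0.190869
  f(a) × f(c) ≥ 0, new interval: [0.740000, 0.990000]
Iteration 3:
  c_3 = (0.740000 + 0.990000)/2 = 0.865000
  f(c_3) = f(0.865000) = -0.099585
  f(a) × f(c) < 0, new interval: [0.740000, 0.865000]

After 3 iteration(s), the approximation is c_3 = 0.865000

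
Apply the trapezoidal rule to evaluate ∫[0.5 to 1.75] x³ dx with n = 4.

f(x) = x³
a = 0.5, b = 1.75, n = 4
h = (b - a)/n = 0.312500

Trapezoidal rule: (h/2)[f(x₀) + 2f(x₁) + 2f(x₂) + ... + f(xₙ)]

x_0 = 0.5000, f(x_0) = 0.125000, coefficient = 1
x_1 = 0.8125, f(x_1) = 0.536377, coefficient = 2
x_2 = 1.1250, f(x_2) = 1.423828, coefficient = 2
x_3 = 1.4375, f(x_3) = 2.970459, coefficient = 2
x_4 = 1.7500, f(x_4) = 5.359375, coefficient = 1

I ≈ (0.312500/2) × 15.345703 = 2.397766
Exact value: 2.329102
Error: 0.068665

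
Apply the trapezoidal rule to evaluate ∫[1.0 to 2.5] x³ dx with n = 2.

f(x) = x³
a = 1.0, b = 2.5, n = 2
h = (b - a)/n = 0.750000

Trapezoidal rule: (h/2)[f(x₀) + 2f(x₁) + 2f(x₂) + ... + f(xₙ)]

x_0 = 1.0000, f(x_0) = 1.000000, coefficient = 1
x_1 = 1.7500, f(x_1) = 5.359375, coefficient = 2
x_2 = 2.5000, f(x_2) = 15.625000, coefficient = 1

I ≈ (0.750000/2) × 27.343750 = 10.253906
Exact value: 9.515625
Error: 0.738281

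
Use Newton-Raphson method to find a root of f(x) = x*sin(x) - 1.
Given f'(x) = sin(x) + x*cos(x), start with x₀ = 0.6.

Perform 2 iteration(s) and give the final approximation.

f(x) = x*sin(x) - 1
f'(x) = sin(x) + x*cos(x)
x₀ = 0.6

Newton-Raphson formula: x_{n+1} = x_n - f(x_n)/f'(x_n)

Iteration 1:
  f(0.600000) = -0.661215
  f'(0.600000) = 1.059844
  x_1 = 0.600000 - (-0.661215)/1.059844 = 1.223879
Iteration 2:
  f(1.223879) = 0.150967
  f'(1.223879) = 1.356545
  x_2 = 1.223879 - 0.150967/1.356545 = 1.112591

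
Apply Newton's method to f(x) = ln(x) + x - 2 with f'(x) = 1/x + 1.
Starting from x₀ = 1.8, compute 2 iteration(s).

f(x) = ln(x) + x - 2
f'(x) = 1/x + 1
x₀ = 1.8

Newton-Raphson formula: x_{n+1} = x_n - f(x_n)/f'(x_n)

Iteration 1:
  f(1.800000) = 0.387787
  f'(1.800000) = 1.555556
  x_1 = 1.800000 - 0.387787/1.555556 = 1.550709
Iteration 2:
  f(1.550709) = -0.010579
  f'(1.550709) = 1.644866
  x_2 = 1.550709 - (-0.010579)/1.644866 = 1.557140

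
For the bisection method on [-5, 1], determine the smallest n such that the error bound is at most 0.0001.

We need (b-a)/2^n ≤ 0.0001
(1 - (-5))/2^n ≤ 0.0001
6/2^n ≤ 0.0001
2^n ≥ 60000
n ≥ log₂(60000) = 15.87
n ≥ 16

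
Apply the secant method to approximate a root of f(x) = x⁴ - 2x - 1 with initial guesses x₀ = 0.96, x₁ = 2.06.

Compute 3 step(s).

f(x) = x⁴ - 2x - 1
x₀ = 0.96, x₁ = 2.06

Secant formula: x_{n+1} = x_n - f(x_n)(x_n - x_{n-1})/(f(x_n) - f(x_{n-1}))

Iteration 1:
  f(0.960000) = -2.070653
  f(2.060000) = 12.888141
  x_2 = 2.060000 - 12.888141×(2.060000 - 0.960000)/(12.888141 - (-2.070653))
       = 1.112266
Iteration 2:
  f(2.060000) = 12.888141
  f(1.112266) = -1.694027
  x_3 = 1.112266 - (-1.694027)×(1.112266 - 2.060000)/(-1.694027 - 12.888141)
       = 1.222365
Iteration 3:
  f(1.112266) = -1.694027
  f(1.222365) = -1.212165
  x_4 = 1.222365 - (-1.212165)×(1.222365 - 1.112266)/(-1.212165 - (-1.694027))
       = 1.499330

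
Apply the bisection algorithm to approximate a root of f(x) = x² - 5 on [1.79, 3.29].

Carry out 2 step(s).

f(x) = x² - 5
Initial interval: [1.79, 3.29]

Iteration 1:
  c_1 = (1.790000 + 3.290000)/2 = 2.540000
  f(c_1) = f(2.540000) = 1.451600
  f(a) × f(c) < 0, new interval: [1.790000, 2.540000]
Iteration 2:
  c_2 = (1.790000 + 2.540000)/2 = 2.165000
  f(c_2) = f(2.165000) = -0.312775
  f(a) × f(c) ≥ 0, new interval: [2.165000, 2.540000]

After 2 iteration(s), the approximation is c_2 = 2.165000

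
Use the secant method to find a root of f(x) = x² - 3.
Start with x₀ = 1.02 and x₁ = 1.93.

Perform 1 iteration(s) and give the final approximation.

f(x) = x² - 3
x₀ = 1.02, x₁ = 1.93

Secant formula: x_{n+1} = x_n - f(x_n)(x_n - x_{n-1})/(f(x_n) - f(x_{n-1}))

Iteration 1:
  f(1.020000) = -1.959600
  f(1.930000) = 0.724900
  x_2 = 1.930000 - 0.724900×(1.930000 - 1.020000)/(0.724900 - (-1.959600))
       = 1.684271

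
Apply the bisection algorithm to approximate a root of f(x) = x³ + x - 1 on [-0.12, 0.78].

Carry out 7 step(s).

f(x) = x³ + x - 1
Initial interval: [-0.12, 0.78]

Iteration 1:
  c_1 = (-0.120000 + 0.780000)/2 = 0.330000
  f(c_1) = f(0.330000) = -0.634063
  f(a) × f(c) ≥ 0, new interval: [0.330000, 0.780000]
Iteration 2:
  c_2 = (0.330000 + 0.780000)/2 = 0.555000
  f(c_2) = f(0.555000) = -0.274046
  f(a) × f(c) ≥ 0, new interval: [0.555000, 0.780000]
Iteration 3:
  c_3 = (0.555000 + 0.780000)/2 = 0.667500
  f(c_3) = f(0.667500) = -0.035091
  f(a) × f(c) ≥ 0, new interval: [0.667500, 0.780000]
Iteration 4:
  c_4 = (0.667500 + 0.780000)/2 = 0.723750
  f(c_4) = f(0.723750) = 0.102860
  f(a) × f(c) < 0, new interval: [0.667500, 0.723750]
Iteration 5:
  c_5 = (0.667500 + 0.723750)/2 = 0.695625
  f(c_5) = f(0.695625) = 0.032234
  f(a) × f(c) < 0, new interval: [0.667500, 0.695625]
Iteration 6:
  c_6 = (0.667500 + 0.695625)/2 = 0.681562
  f(c_6) = f(0.681562) = -0.001833
  f(a) × f(c) ≥ 0, new interval: [0.681562, 0.695625]
Iteration 7:
  c_7 = (0.681562 + 0.695625)/2 = 0.688594
  f(c_7) = f(0.688594) = 0.015098
  f(a) × f(c) < 0, new interval: [0.681562, 0.688594]

After 7 iteration(s), the approximation is c_7 = 0.688594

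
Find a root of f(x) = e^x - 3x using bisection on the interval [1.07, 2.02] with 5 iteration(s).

f(x) = e^x - 3x
Initial interval: [1.07, 2.02]

Iteration 1:
  c_1 = (1.070000 + 2.020000)/2 = 1.545000
  f(c_1) = f(1.545000) = 0.052972
  f(a) × f(c) < 0, new interval: [1.070000, 1.545000]
Iteration 2:
  c_2 = (1.070000 + 1.545000)/2 = 1.307500
  f(c_2) = f(1.307500) = -0.225580
  f(a) × f(c) ≥ 0, new interval: [1.307500, 1.545000]
Iteration 3:
  c_3 = (1.307500 + 1.545000)/2 = 1.426250
  f(c_3) = f(1.426250) = -0.115692
  f(a) × f(c) ≥ 0, new interval: [1.426250, 1.545000]
Iteration 4:
  c_4 = (1.426250 + 1.545000)/2 = 1.485625
  f(c_4) = f(1.485625) = -0.039149
  f(a) × f(c) ≥ 0, new interval: [1.485625, 1.545000]
Iteration 5:
  c_5 = (1.485625 + 1.545000)/2 = 1.515312
  f(c_5) = f(1.515312) = 0.004906
  f(a) × f(c) < 0, new interval: [1.485625, 1.515312]

After 5 iteration(s), the approximation is c_5 = 1.515312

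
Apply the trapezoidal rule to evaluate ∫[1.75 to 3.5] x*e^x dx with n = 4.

f(x) = x*e^x
a = 1.75, b = 3.5, n = 4
h = (b - a)/n = 0.437500

Trapezoidal rule: (h/2)[f(x₀) + 2f(x₁) + 2f(x₂) + ... + f(xₙ)]

x_0 = 1.7500, f(x_0) = 10.070555, coefficient = 1
x_1 = 2.1875, f(x_1) = 19.496975, coefficient = 2
x_2 = 2.6250, f(x_2) = 36.237007, coefficient = 2
x_3 = 3.0625, f(x_3) = 65.479137, coefficient = 2
x_4 = 3.5000, f(x_4) = 115.904082, coefficient = 1

I ≈ (0.437500/2) × 368.400876 = 80.587692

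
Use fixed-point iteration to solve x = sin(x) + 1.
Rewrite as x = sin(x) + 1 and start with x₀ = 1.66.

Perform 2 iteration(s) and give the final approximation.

Equation: x = sin(x) + 1
Fixed-point form: x = sin(x) + 1
x₀ = 1.66

x_1 = g(1.660000) = 1.996024
x_2 = g(1.996024) = 1.910945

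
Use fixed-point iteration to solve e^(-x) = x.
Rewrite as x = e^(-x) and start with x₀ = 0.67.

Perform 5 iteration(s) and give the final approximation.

Equation: e^(-x) = x
Fixed-point form: x = e^(-x)
x₀ = 0.67

x_1 = g(0.670000) = 0.511709
x_2 = g(0.511709) = 0.599470
x_3 = g(0.599470) = 0.549102
x_4 = g(0.549102) = 0.577468
x_5 = g(0.577468) = 0.561318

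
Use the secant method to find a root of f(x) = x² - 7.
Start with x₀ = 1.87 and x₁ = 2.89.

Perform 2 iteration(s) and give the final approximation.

f(x) = x² - 7
x₀ = 1.87, x₁ = 2.89

Secant formula: x_{n+1} = x_n - f(x_n)(x_n - x_{n-1})/(f(x_n) - f(x_{n-1}))

Iteration 1:
  f(1.870000) = -3.503100
  f(2.890000) = 1.352100
  x_2 = 2.890000 - 1.352100×(2.890000 - 1.870000)/(1.352100 - (-3.503100))
       = 2.605945
Iteration 2:
  f(2.890000) = 1.352100
  f(2.605945) = -0.209049
  x_3 = 2.605945 - (-0.209049)×(2.605945 - 2.890000)/(-0.209049 - 1.352100)
       = 2.643982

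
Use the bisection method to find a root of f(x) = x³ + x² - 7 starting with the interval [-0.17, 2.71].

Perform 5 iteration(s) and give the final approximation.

f(x) = x³ + x² - 7
Initial interval: [-0.17, 2.71]

Iteration 1:
  c_1 = (-0.170000 + 2.710000)/2 = 1.270000
  f(c_1) = f(1.270000) = -3.338717
  f(a) × f(c) ≥ 0, new interval: [1.270000, 2.710000]
Iteration 2:
  c_2 = (1.270000 + 2.710000)/2 = 1.990000
  f(c_2) = f(1.990000) = 4.840699
  f(a) × f(c) < 0, new interval: [1.270000, 1.990000]
Iteration 3:
  c_3 = (1.270000 + 1.990000)/2 = 1.630000
  f(c_3) = f(1.630000) = -0.012353
  f(a) × f(c) ≥ 0, new interval: [1.630000, 1.990000]
Iteration 4:
  c_4 = (1.630000 + 1.990000)/2 = 1.810000
  f(c_4) = f(1.810000) = 2.205841
  f(a) × f(c) < 0, new interval: [1.630000, 1.810000]
Iteration 5:
  c_5 = (1.630000 + 1.810000)/2 = 1.720000
  f(c_5) = f(1.720000) = 1.046848
  f(a) × f(c) < 0, new interval: [1.630000, 1.720000]

After 5 iteration(s), the approximation is c_5 = 1.720000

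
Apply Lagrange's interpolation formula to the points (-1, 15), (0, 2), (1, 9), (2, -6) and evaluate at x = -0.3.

Lagrange interpolation formula:
P(x) = Σ yᵢ × Lᵢ(x)
where Lᵢ(x) = Π_{j≠i} (x - xⱼ)/(xᵢ - xⱼ)

L_0(-0.3) = (-0.3 - 0)/(-1 - 0) × (-0.3 - 1)/(-1 - 1) × (-0.3 - 2)/(-1 - 2) = 0.149500
L_1(-0.3) = (-0.3 - (-1))/(0 - (-1)) × (-0.3 - 1)/(0 - 1) × (-0.3 - 2)/(0 - 2) = 1.046500
L_2(-0.3) = (-0.3 - (-1))/(1 - (-1)) × (-0.3 - 0)/(1 - 0) × (-0.3 - 2)/(1 - 2) = -0.241500
L_3(-0.3) = (-0.3 - (-1))/(2 - (-1)) × (-0.3 - 0)/(2 - 0) × (-0.3 - 1)/(2 - 1) = 0.045500

P(-0.3) = 15×L_0(-0.3) + 2×L_1(-0.3) + 9×L_2(-0.3) + (-6)×L_3(-0.3)
P(-0.3) = 1.889000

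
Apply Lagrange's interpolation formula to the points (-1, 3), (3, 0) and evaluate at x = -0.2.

Lagrange interpolation formula:
P(x) = Σ yᵢ × Lᵢ(x)
where Lᵢ(x) = Π_{j≠i} (x - xⱼ)/(xᵢ - xⱼ)

L_0(-0.2) = (-0.2 - 3)/(-1 - 3) = 0.800000
L_1(-0.2) = (-0.2 - (-1))/(3 - (-1)) = 0.200000

P(-0.2) = 3×L_0(-0.2) + 0×L_1(-0.2)
P(-0.2) = 2.400000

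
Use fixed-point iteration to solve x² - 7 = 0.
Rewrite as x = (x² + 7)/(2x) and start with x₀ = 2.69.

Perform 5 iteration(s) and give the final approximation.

Equation: x² - 7 = 0
Fixed-point form: x = (x² + 7)/(2x)
x₀ = 2.69

x_1 = g(2.690000) = 2.646115
x_2 = g(2.646115) = 2.645751
x_3 = g(2.645751) = 2.645751
x_4 = g(2.645751) = 2.645751
x_5 = g(2.645751) = 2.645751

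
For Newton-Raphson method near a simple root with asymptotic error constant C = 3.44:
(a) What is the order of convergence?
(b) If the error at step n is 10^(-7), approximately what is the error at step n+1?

(a) Newton-Raphson has quadratic (order 2) convergence near simple roots.
    This means |e_{n+1}| ≈ C|e_n|².

(b) With |e_n| = 10^(-7) and C = 3.44:
    |e_{n+1}| ≈ 3.44 × (10^(-7))² = 3.44 × 10^(-14)

(a) 2 (quadratic); (b) |e_{n+1}| ≈ 3.440e-14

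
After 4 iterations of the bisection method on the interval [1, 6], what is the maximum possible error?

Bisection error bound: |error| ≤ (b-a)/2^n
|error| ≤ (6 - 1)/2^4 = 5/2^4
|error| ≤ 0.3125000000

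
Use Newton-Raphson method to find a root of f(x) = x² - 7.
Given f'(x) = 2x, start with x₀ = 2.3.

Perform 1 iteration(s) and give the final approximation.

f(x) = x² - 7
f'(x) = 2x
x₀ = 2.3

Newton-Raphson formula: x_{n+1} = x_n - f(x_n)/f'(x_n)

Iteration 1:
  f(2.300000) = -1.710000
  f'(2.300000) = 4.600000
  x_1 = 2.300000 - (-1.710000)/4.600000 = 2.671739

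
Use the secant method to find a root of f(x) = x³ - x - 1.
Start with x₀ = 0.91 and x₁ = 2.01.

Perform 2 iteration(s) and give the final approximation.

f(x) = x³ - x - 1
x₀ = 0.91, x₁ = 2.01

Secant formula: x_{n+1} = x_n - f(x_n)(x_n - x_{n-1})/(f(x_n) - f(x_{n-1}))

Iteration 1:
  f(0.910000) = -1.156429
  f(2.010000) = 5.110601
  x_2 = 2.010000 - 5.110601×(2.010000 - 0.910000)/(5.110601 - (-1.156429))
       = 1.112978
Iteration 2:
  f(2.010000) = 5.110601
  f(1.112978) = -0.734309
  x_3 = 1.112978 - (-0.734309)×(1.112978 - 2.010000)/(-0.734309 - 5.110601)
       = 1.225673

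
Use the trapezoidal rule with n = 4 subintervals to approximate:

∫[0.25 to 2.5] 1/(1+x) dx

f(x) = 1/(1+x)
a = 0.25, b = 2.5, n = 4
h = (b - a)/n = 0.562500

Trapezoidal rule: (h/2)[f(x₀) + 2f(x₁) + 2f(x₂) + ... + f(xₙ)]

x_0 = 0.2500, f(x_0) = 0.800000, coefficient = 1
x_1 = 0.8125, f(x_1) = 0.551724, coefficient = 2
x_2 = 1.3750, f(x_2) = 0.421053, coefficient = 2
x_3 = 1.9375, f(x_3) = 0.340426, coefficient = 2
x_4 = 2.5000, f(x_4) = 0.285714, coefficient = 1

I ≈ (0.562500/2) × 3.712119 = 1.044033
Exact value: 1.029619
Error: 0.014414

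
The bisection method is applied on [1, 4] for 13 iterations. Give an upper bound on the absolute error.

Bisection error bound: |error| ≤ (b-a)/2^n
|error| ≤ (4 - 1)/2^13 = 3/2^13
|error| ≤ 0.0003662109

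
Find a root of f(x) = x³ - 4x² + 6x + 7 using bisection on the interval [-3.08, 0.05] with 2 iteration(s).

f(x) = x³ - 4x² + 6x + 7
Initial interval: [-3.08, 0.05]

Iteration 1:
  c_1 = (-3.080000 + 0.050000)/2 = -1.515000
  f(c_1) = f(-1.515000) = -14.748166
  f(a) × f(c) ≥ 0, new interval: [-1.515000, 0.050000]
Iteration 2:
  c_2 = (-1.515000 + 0.050000)/2 = -0.732500
  f(c_2) = f(-0.732500) = 0.065748
  f(a) × f(c) < 0, new interval: [-1.515000, -0.732500]

After 2 iteration(s), the approximation is c_2 = -0.732500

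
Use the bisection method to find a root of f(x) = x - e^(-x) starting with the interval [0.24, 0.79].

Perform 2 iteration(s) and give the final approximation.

f(x) = x - e^(-x)
Initial interval: [0.24, 0.79]

Iteration 1:
  c_1 = (0.240000 + 0.790000)/2 = 0.515000
  f(c_1) = f(0.515000) = -0.082501
  f(a) × f(c) ≥ 0, new interval: [0.515000, 0.790000]
Iteration 2:
  c_2 = (0.515000 + 0.790000)/2 = 0.652500
  f(c_2) = f(0.652500) = 0.131758
  f(a) × f(c) < 0, new interval: [0.515000, 0.652500]

After 2 iteration(s), the approximation is c_2 = 0.652500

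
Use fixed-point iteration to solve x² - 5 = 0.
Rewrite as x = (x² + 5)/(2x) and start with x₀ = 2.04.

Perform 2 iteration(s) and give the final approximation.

Equation: x² - 5 = 0
Fixed-point form: x = (x² + 5)/(2x)
x₀ = 2.04

x_1 = g(2.040000) = 2.245490
x_2 = g(2.245490) = 2.236088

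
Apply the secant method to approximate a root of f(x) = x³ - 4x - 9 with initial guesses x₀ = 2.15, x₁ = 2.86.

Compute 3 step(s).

f(x) = x³ - 4x - 9
x₀ = 2.15, x₁ = 2.86

Secant formula: x_{n+1} = x_n - f(x_n)(x_n - x_{n-1})/(f(x_n) - f(x_{n-1}))

Iteration 1:
  f(2.150000) = -7.661625
  f(2.860000) = 2.953656
  x_2 = 2.860000 - 2.953656×(2.860000 - 2.150000)/(2.953656 - (-7.661625))
       = 2.662446
Iteration 2:
  f(2.860000) = 2.953656
  f(2.662446) = -0.776727
  x_3 = 2.662446 - (-0.776727)×(2.662446 - 2.860000)/(-0.776727 - 2.953656)
       = 2.703580
Iteration 3:
  f(2.662446) = -0.776727
  f(2.703580) = -0.052928
  x_4 = 2.703580 - (-0.052928)×(2.703580 - 2.662446)/(-0.052928 - (-0.776727))
       = 2.706588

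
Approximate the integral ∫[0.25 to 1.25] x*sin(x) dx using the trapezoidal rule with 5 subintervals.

f(x) = x*sin(x)
a = 0.25, b = 1.25, n = 5
h = (b - a)/n = 0.200000

Trapezoidal rule: (h/2)[f(x₀) + 2f(x₁) + 2f(x₂) + ... + f(xₙ)]

x_0 = 0.2500, f(x_0) = 0.061851, coefficient = 1
x_1 = 0.4500, f(x_1) = 0.195734, coefficient = 2
x_2 = 0.6500, f(x_2) = 0.393371, coefficient = 2
x_3 = 0.8500, f(x_3) = 0.638588, coefficient = 2
x_4 = 1.0500, f(x_4) = 0.910794, coefficient = 2
x_5 = 1.2500, f(x_5) = 1.186231, coefficient = 1

I ≈ (0.200000/2) × 5.525059 = 0.552506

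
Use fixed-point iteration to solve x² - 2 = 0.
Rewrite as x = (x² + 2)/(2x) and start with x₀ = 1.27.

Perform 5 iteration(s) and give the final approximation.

Equation: x² - 2 = 0
Fixed-point form: x = (x² + 2)/(2x)
x₀ = 1.27

x_1 = g(1.270000) = 1.422402
x_2 = g(1.422402) = 1.414237
x_3 = g(1.414237) = 1.414214
x_4 = g(1.414214) = 1.414214
x_5 = g(1.414214) = 1.414214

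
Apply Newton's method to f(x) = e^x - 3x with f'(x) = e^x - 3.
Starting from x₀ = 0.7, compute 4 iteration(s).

f(x) = e^x - 3x
f'(x) = e^x - 3
x₀ = 0.7

Newton-Raphson formula: x_{n+1} = x_n - f(x_n)/f'(x_n)

Iteration 1:
  f(0.700000) = -0.086247
  f'(0.700000) = -0.986247
  x_1 = 0.700000 - (-0.086247)/(-0.986247) = 0.612550
Iteration 2:
  f(0.612550) = 0.007480
  f'(0.612550) = -1.154869
  x_2 = 0.612550 - 0.007480/(-1.154869) = 0.619027
Iteration 3:
  f(0.619027) = 0.000039
  f'(0.619027) = -1.142879
  x_3 = 0.619027 - 0.000039/(-1.142879) = 0.619061
Iteration 4:
  f(0.619061) = 0.000000
  f'(0.619061) = -1.142816
  x_4 = 0.619061 - 0.000000/(-1.142816) = 0.619061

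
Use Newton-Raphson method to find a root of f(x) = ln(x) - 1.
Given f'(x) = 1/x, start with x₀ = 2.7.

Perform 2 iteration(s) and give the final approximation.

f(x) = ln(x) - 1
f'(x) = 1/x
x₀ = 2.7

Newton-Raphson formula: x_{n+1} = x_n - f(x_n)/f'(x_n)

Iteration 1:
  f(2.700000) = -0.006748
  f'(2.700000) = 0.370370
  x_1 = 2.700000 - (-0.006748)/0.370370 = 2.718220
Iteration 2:
  f(2.718220) = -0.000023
  f'(2.718220) = 0.367888
  x_2 = 2.718220 - (-0.000023)/0.367888 = 2.718282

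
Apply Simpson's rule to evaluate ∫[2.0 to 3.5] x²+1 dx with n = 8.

f(x) = x²+1
a = 2.0, b = 3.5, n = 8
h = (b - a)/n = 0.187500

Simpson's rule: (h/3)[f(x₀) + 4f(x₁) + 2f(x₂) + ... + f(xₙ)]

x_0 = 2.0000, f(x_0) = 5.000000, coefficient = 1
x_1 = 2.1875, f(x_1) = 5.785156, coefficient = 4
x_2 = 2.3750, f(x_2) = 6.640625, coefficient = 2
x_3 = 2.5625, f(x_3) = 7.566406, coefficient = 4
x_4 = 2.7500, f(x_4) = 8.562500, coefficient = 2
x_5 = 2.9375, f(x_5) = 9.628906, coefficient = 4
x_6 = 3.1250, f(x_6) = 10.765625, coefficient = 2
x_7 = 3.3125, f(x_7) = 11.972656, coefficient = 4
x_8 = 3.5000, f(x_8) = 13.250000, coefficient = 1

I ≈ (0.187500/3) × 210.000000 = 13.125000
Exact value: 13.125000
Error: 0.000000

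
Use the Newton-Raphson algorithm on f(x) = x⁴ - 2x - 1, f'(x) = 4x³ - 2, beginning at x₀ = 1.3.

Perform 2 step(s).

f(x) = x⁴ - 2x - 1
f'(x) = 4x³ - 2
x₀ = 1.3

Newton-Raphson formula: x_{n+1} = x_n - f(x_n)/f'(x_n)

Iteration 1:
  f(1.300000) = -0.743900
  f'(1.300000) = 6.788000
  x_1 = 1.300000 - (-0.743900)/6.788000 = 1.409590
Iteration 2:
  f(1.409590) = 0.128771
  f'(1.409590) = 9.203116
  x_2 = 1.409590 - 0.128771/9.203116 = 1.395598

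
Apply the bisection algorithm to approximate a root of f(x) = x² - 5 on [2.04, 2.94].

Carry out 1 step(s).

f(x) = x² - 5
Initial interval: [2.04, 2.94]

Iteration 1:
  c_1 = (2.040000 + 2.940000)/2 = 2.490000
  f(c_1) = f(2.490000) = 1.200100
  f(a) × f(c) < 0, new interval: [2.040000, 2.490000]

After 1 iteration(s), the approximation is c_1 = 2.490000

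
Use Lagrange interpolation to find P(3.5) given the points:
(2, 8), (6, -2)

Lagrange interpolation formula:
P(x) = Σ yᵢ × Lᵢ(x)
where Lᵢ(x) = Π_{j≠i} (x - xⱼ)/(xᵢ - xⱼ)

L_0(3.5) = (3.5 - 6)/(2 - 6) = 0.625000
L_1(3.5) = (3.5 - 2)/(6 - 2) = 0.375000

P(3.5) = 8×L_0(3.5) + (-2)×L_1(3.5)
P(3.5) = 4.250000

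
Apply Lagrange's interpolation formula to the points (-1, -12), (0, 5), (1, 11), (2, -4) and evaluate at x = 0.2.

Lagrange interpolation formula:
P(x) = Σ yᵢ × Lᵢ(x)
where Lᵢ(x) = Π_{j≠i} (x - xⱼ)/(xᵢ - xⱼ)

L_0(0.2) = (0.2 - 0)/(-1 - 0) × (0.2 - 1)/(-1 - 1) × (0.2 - 2)/(-1 - 2) = -0.048000
L_1(0.2) = (0.2 - (-1))/(0 - (-1)) × (0.2 - 1)/(0 - 1) × (0.2 - 2)/(0 - 2) = 0.864000
L_2(0.2) = (0.2 - (-1))/(1 - (-1)) × (0.2 - 0)/(1 - 0) × (0.2 - 2)/(1 - 2) = 0.216000
L_3(0.2) = (0.2 - (-1))/(2 - (-1)) × (0.2 - 0)/(2 - 0) × (0.2 - 1)/(2 - 1) = -0.032000

P(0.2) = (-12)×L_0(0.2) + 5×L_1(0.2) + 11×L_2(0.2) + (-4)×L_3(0.2)
P(0.2) = 7.400000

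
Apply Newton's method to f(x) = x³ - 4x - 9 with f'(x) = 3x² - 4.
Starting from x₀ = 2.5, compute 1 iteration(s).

f(x) = x³ - 4x - 9
f'(x) = 3x² - 4
x₀ = 2.5

Newton-Raphson formula: x_{n+1} = x_n - f(x_n)/f'(x_n)

Iteration 1:
  f(2.500000) = -3.375000
  f'(2.500000) = 14.750000
  x_1 = 2.500000 - (-3.375000)/14.750000 = 2.728814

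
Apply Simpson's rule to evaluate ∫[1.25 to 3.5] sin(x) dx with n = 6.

f(x) = sin(x)
a = 1.25, b = 3.5, n = 6
h = (b - a)/n = 0.375000

Simpson's rule: (h/3)[f(x₀) + 4f(x₁) + 2f(x₂) + ... + f(xₙ)]

x_0 = 1.2500, f(x_0) = 0.948985, coefficient = 1
x_1 = 1.6250, f(x_1) = 0.998531, coefficient = 4
x_2 = 2.0000, f(x_2) = 0.909297, coefficient = 2
x_3 = 2.3750, f(x_3) = 0.693685, coefficient = 4
x_4 = 2.7500, f(x_4) = 0.381661, coefficient = 2
x_5 = 3.1250, f(x_5) = 0.016592, coefficient = 4
x_6 = 3.5000, f(x_6) = -0.350783, coefficient = 1

I ≈ (0.375000/3) × 10.015351 = 1.251919
Exact value: 1.251779
Error: 0.000140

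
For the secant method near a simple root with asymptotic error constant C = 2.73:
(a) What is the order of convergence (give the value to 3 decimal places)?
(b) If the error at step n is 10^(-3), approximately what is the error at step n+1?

(a) Secant method has superlinear convergence with order φ = (1+√5)/2 ≈ 1.618.
    This means |e_{n+1}| ≈ C|e_n|^1.618.

(b) With |e_n| = 10^(-3) and C = 2.73:
    |e_{n+1}| ≈ 2.73 × (10^(-3))^1.618 = 2.73 × 10^(-4.85)

(a) ≈ 1.618 (golden ratio); (b) |e_{n+1}| ≈ 3.820e-05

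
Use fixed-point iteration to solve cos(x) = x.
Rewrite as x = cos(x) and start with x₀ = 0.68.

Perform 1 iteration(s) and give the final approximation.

Equation: cos(x) = x
Fixed-point form: x = cos(x)
x₀ = 0.68

x_1 = g(0.680000) = 0.777573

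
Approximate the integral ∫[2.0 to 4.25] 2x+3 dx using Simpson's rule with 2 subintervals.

f(x) = 2x+3
a = 2.0, b = 4.25, n = 2
h = (b - a)/n = 1.125000

Simpson's rule: (h/3)[f(x₀) + 4f(x₁) + 2f(x₂) + ... + f(xₙ)]

x_0 = 2.0000, f(x_0) = 7.000000, coefficient = 1
x_1 = 3.1250, f(x_1) = 9.250000, coefficient = 4
x_2 = 4.2500, f(x_2) = 11.500000, coefficient = 1

I ≈ (1.125000/3) × 55.500000 = 20.812500
Exact value: 20.812500
Error: 0.000000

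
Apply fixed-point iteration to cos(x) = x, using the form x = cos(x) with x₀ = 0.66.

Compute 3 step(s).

Equation: cos(x) = x
Fixed-point form: x = cos(x)
x₀ = 0.66

x_1 = g(0.660000) = 0.789992
x_2 = g(0.789992) = 0.703851
x_3 = g(0.703851) = 0.762356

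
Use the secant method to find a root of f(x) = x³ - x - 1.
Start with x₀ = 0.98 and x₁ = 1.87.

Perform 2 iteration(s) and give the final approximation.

f(x) = x³ - x - 1
x₀ = 0.98, x₁ = 1.87

Secant formula: x_{n+1} = x_n - f(x_n)(x_n - x_{n-1})/(f(x_n) - f(x_{n-1}))

Iteration 1:
  f(0.980000) = -1.038808
  f(1.870000) = 3.669203
  x_2 = 1.870000 - 3.669203×(1.870000 - 0.980000)/(3.669203 - (-1.038808))
       = 1.176376
Iteration 2:
  f(1.870000) = 3.669203
  f(1.176376) = -0.548437
  x_3 = 1.176376 - (-0.548437)×(1.176376 - 1.870000)/(-0.548437 - 3.669203)
       = 1.266570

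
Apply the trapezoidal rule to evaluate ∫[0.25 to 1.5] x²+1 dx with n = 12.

f(x) = x²+1
a = 0.25, b = 1.5, n = 12
h = (b - a)/n = 0.104167

Trapezoidal rule: (h/2)[f(x₀) + 2f(x₁) + 2f(x₂) + ... + f(xₙ)]

x_0 = 0.2500, f(x_0) = 1.062500, coefficient = 1
x_1 = 0.3542, f(x_1) = 1.125434, coefficient = 2
x_2 = 0.4583, f(x_2) = 1.210069, coefficient = 2
x_3 = 0.5625, f(x_3) = 1.316406, coefficient = 2
x_4 = 0.6667, f(x_4) = 1.444444, coefficient = 2
x_5 = 0.7708, f(x_5) = 1.594184, coefficient = 2
x_6 = 0.8750, f(x_6) = 1.765625, coefficient = 2
x_7 = 0.9792, f(x_7) = 1.958767, coefficient = 2
x_8 = 1.0833, f(x_8) = 2.173611, coefficient = 2
x_9 = 1.1875, f(x_9) = 2.410156, coefficient = 2
x_10 = 1.2917, f(x_10) = 2.668403, coefficient = 2
x_11 = 1.3958, f(x_11) = 2.948351, coefficient = 2
x_12 = 1.5000, f(x_12) = 3.250000, coefficient = 1

I ≈ (0.104167/2) × 45.543403 = 2.372052
Exact value: 2.369792
Error: 0.002261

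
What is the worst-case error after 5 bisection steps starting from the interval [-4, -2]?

Bisection error bound: |error| ≤ (b-a)/2^n
|error| ≤ (-2 - (-4))/2^5 = 2/2^5
|error| ≤ 0.0625000000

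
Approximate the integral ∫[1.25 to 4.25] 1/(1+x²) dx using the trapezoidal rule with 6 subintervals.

f(x) = 1/(1+x²)
a = 1.25, b = 4.25, n = 6
h = (b - a)/n = 0.500000

Trapezoidal rule: (h/2)[f(x₀) + 2f(x₁) + 2f(x₂) + ... + f(xₙ)]

x_0 = 1.2500, f(x_0) = 0.390244, coefficient = 1
x_1 = 1.7500, f(x_1) = 0.246154, coefficient = 2
x_2 = 2.2500, f(x_2) = 0.164948, coefficient = 2
x_3 = 2.7500, f(x_3) = 0.116788, coefficient = 2
x_4 = 3.2500, f(x_4) = 0.086486, coefficient = 2
x_5 = 3.7500, f(x_5) = 0.066390, coefficient = 2
x_6 = 4.2500, f(x_6) = 0.052459, coefficient = 1

I ≈ (0.500000/2) × 1.804237 = 0.451059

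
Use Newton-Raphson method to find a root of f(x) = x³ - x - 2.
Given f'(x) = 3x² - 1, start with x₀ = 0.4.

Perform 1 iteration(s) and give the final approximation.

f(x) = x³ - x - 2
f'(x) = 3x² - 1
x₀ = 0.4

Newton-Raphson formula: x_{n+1} = x_n - f(x_n)/f'(x_n)

Iteration 1:
  f(0.400000) = -2.336000
  f'(0.400000) = -0.520000
  x_1 = 0.400000 - (-2.336000)/(-0.520000) = -4.092308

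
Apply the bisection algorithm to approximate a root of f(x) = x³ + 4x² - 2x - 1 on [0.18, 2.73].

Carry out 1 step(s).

f(x) = x³ + 4x² - 2x - 1
Initial interval: [0.18, 2.73]

Iteration 1:
  c_1 = (0.180000 + 2.730000)/2 = 1.455000
  f(c_1) = f(1.455000) = 7.638371
  f(a) × f(c) < 0, new interval: [0.180000, 1.455000]

After 1 iteration(s), the approximation is c_1 = 1.455000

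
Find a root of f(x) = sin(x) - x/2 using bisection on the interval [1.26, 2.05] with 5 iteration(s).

f(x) = sin(x) - x/2
Initial interval: [1.26, 2.05]

Iteration 1:
  c_1 = (1.260000 + 2.050000)/2 = 1.655000
  f(c_1) = f(1.655000) = 0.168957
  f(a) × f(c) ≥ 0, new interval: [1.655000, 2.050000]
Iteration 2:
  c_2 = (1.655000 + 2.050000)/2 = 1.852500
  f(c_2) = f(1.852500) = 0.034333
  f(a) × f(c) ≥ 0, new interval: [1.852500, 2.050000]
Iteration 3:
  c_3 = (1.852500 + 2.050000)/2 = 1.951250
  f(c_3) = f(1.951250) = -0.047129
  f(a) × f(c) < 0, new interval: [1.852500, 1.951250]
Iteration 4:
  c_4 = (1.852500 + 1.951250)/2 = 1.901875
  f(c_4) = f(1.901875) = -0.005245
  f(a) × f(c) < 0, new interval: [1.852500, 1.901875]
Iteration 5:
  c_5 = (1.852500 + 1.901875)/2 = 1.877187
  f(c_5) = f(1.877187) = 0.014835
  f(a) × f(c) ≥ 0, new interval: [1.877187, 1.901875]

After 5 iteration(s), the approximation is c_5 = 1.877187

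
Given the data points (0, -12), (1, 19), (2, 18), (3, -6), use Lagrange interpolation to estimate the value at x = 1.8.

Lagrange interpolation formula:
P(x) = Σ yᵢ × Lᵢ(x)
where Lᵢ(x) = Π_{j≠i} (x - xⱼ)/(xᵢ - xⱼ)

L_0(1.8) = (1.8 - 1)/(0 - 1) × (1.8 - 2)/(0 - 2) × (1.8 - 3)/(0 - 3) = -0.032000
L_1(1.8) = (1.8 - 0)/(1 - 0) × (1.8 - 2)/(1 - 2) × (1.8 - 3)/(1 - 3) = 0.216000
L_2(1.8) = (1.8 - 0)/(2 - 0) × (1.8 - 1)/(2 - 1) × (1.8 - 3)/(2 - 3) = 0.864000
L_3(1.8) = (1.8 - 0)/(3 - 0) × (1.8 - 1)/(3 - 1) × (1.8 - 2)/(3 - 2) = -0.048000

P(1.8) = (-12)×L_0(1.8) + 19×L_1(1.8) + 18×L_2(1.8) + (-6)×L_3(1.8)
P(1.8) = 20.328000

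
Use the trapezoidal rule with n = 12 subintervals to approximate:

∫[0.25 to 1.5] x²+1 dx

f(x) = x²+1
a = 0.25, b = 1.5, n = 12
h = (b - a)/n = 0.104167

Trapezoidal rule: (h/2)[f(x₀) + 2f(x₁) + 2f(x₂) + ... + f(xₙ)]

x_0 = 0.2500, f(x_0) = 1.062500, coefficient = 1
x_1 = 0.3542, f(x_1) = 1.125434, coefficient = 2
x_2 = 0.4583, f(x_2) = 1.210069, coefficient = 2
x_3 = 0.5625, f(x_3) = 1.316406, coefficient = 2
x_4 = 0.6667, f(x_4) = 1.444444, coefficient = 2
x_5 = 0.7708, f(x_5) = 1.594184, coefficient = 2
x_6 = 0.8750, f(x_6) = 1.765625, coefficient = 2
x_7 = 0.9792, f(x_7) = 1.958767, coefficient = 2
x_8 = 1.0833, f(x_8) = 2.173611, coefficient = 2
x_9 = 1.1875, f(x_9) = 2.410156, coefficient = 2
x_10 = 1.2917, f(x_10) = 2.668403, coefficient = 2
x_11 = 1.3958, f(x_11) = 2.948351, coefficient = 2
x_12 = 1.5000, f(x_12) = 3.250000, coefficient = 1

I ≈ (0.104167/2) × 45.543403 = 2.372052
Exact value: 2.369792
Error: 0.002261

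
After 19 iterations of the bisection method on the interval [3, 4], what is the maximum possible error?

Bisection error bound: |error| ≤ (b-a)/2^n
|error| ≤ (4 - 3)/2^19 = 1/2^19
|error| ≤ 0.0000019073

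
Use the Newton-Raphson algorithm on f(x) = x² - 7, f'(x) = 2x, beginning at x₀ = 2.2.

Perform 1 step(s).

f(x) = x² - 7
f'(x) = 2x
x₀ = 2.2

Newton-Raphson formula: x_{n+1} = x_n - f(x_n)/f'(x_n)

Iteration 1:
  f(2.200000) = -2.160000
  f'(2.200000) = 4.400000
  x_1 = 2.200000 - (-2.160000)/4.400000 = 2.690909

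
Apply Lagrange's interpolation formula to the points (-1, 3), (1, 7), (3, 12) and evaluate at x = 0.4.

Lagrange interpolation formula:
P(x) = Σ yᵢ × Lᵢ(x)
where Lᵢ(x) = Π_{j≠i} (x - xⱼ)/(xᵢ - xⱼ)

L_0(0.4) = (0.4 - 1)/(-1 - 1) × (0.4 - 3)/(-1 - 3) = 0.195000
L_1(0.4) = (0.4 - (-1))/(1 - (-1)) × (0.4 - 3)/(1 - 3) = 0.910000
L_2(0.4) = (0.4 - (-1))/(3 - (-1)) × (0.4 - 1)/(3 - 1) = -0.105000

P(0.4) = 3×L_0(0.4) + 7×L_1(0.4) + 12×L_2(0.4)
P(0.4) = 5.695000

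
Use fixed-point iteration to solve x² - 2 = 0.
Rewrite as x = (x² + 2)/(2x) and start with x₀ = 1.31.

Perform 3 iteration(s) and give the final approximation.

Equation: x² - 2 = 0
Fixed-point form: x = (x² + 2)/(2x)
x₀ = 1.31

x_1 = g(1.310000) = 1.418359
x_2 = g(1.418359) = 1.414220
x_3 = g(1.414220) = 1.414214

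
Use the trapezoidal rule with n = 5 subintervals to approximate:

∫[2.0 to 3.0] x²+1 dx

f(x) = x²+1
a = 2.0, b = 3.0, n = 5
h = (b - a)/n = 0.200000

Trapezoidal rule: (h/2)[f(x₀) + 2f(x₁) + 2f(x₂) + ... + f(xₙ)]

x_0 = 2.0000, f(x_0) = 5.000000, coefficient = 1
x_1 = 2.2000, f(x_1) = 5.840000, coefficient = 2
x_2 = 2.4000, f(x_2) = 6.760000, coefficient = 2
x_3 = 2.6000, f(x_3) = 7.760000, coefficient = 2
x_4 = 2.8000, f(x_4) = 8.840000, coefficient = 2
x_5 = 3.0000, f(x_5) = 10.000000, coefficient = 1

I ≈ (0.200000/2) × 73.400000 = 7.340000
Exact value: 7.333333
Error: 0.006667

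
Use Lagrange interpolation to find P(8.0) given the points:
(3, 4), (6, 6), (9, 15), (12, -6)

Lagrange interpolation formula:
P(x) = Σ yᵢ × Lᵢ(x)
where Lᵢ(x) = Π_{j≠i} (x - xⱼ)/(xᵢ - xⱼ)

L_0(8.0) = (8.0 - 6)/(3 - 6) × (8.0 - 9)/(3 - 9) × (8.0 - 12)/(3 - 12) = -0.049383
L_1(8.0) = (8.0 - 3)/(6 - 3) × (8.0 - 9)/(6 - 9) × (8.0 - 12)/(6 - 12) = 0.370370
L_2(8.0) = (8.0 - 3)/(9 - 3) × (8.0 - 6)/(9 - 6) × (8.0 - 12)/(9 - 12) = 0.740741
L_3(8.0) = (8.0 - 3)/(12 - 3) × (8.0 - 6)/(12 - 6) × (8.0 - 9)/(12 - 9) = -0.061728

P(8.0) = 4×L_0(8.0) + 6×L_1(8.0) + 15×L_2(8.0) + (-6)×L_3(8.0)
P(8.0) = 13.506173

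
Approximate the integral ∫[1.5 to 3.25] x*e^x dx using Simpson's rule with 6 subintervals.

f(x) = x*e^x
a = 1.5, b = 3.25, n = 6
h = (b - a)/n = 0.291667

Simpson's rule: (h/3)[f(x₀) + 4f(x₁) + 2f(x₂) + ... + f(xₙ)]

x_0 = 1.5000, f(x_0) = 6.722534, coefficient = 1
x_1 = 1.7917, f(x_1) = 10.749002, coefficient = 4
x_2 = 2.0833, f(x_2) = 16.731656, coefficient = 2
x_3 = 2.3750, f(x_3) = 25.533656, coefficient = 4
x_4 = 2.6667, f(x_4) = 38.378443, coefficient = 2
x_5 = 2.9583, f(x_5) = 56.994763, coefficient = 4
x_6 = 3.2500, f(x_6) = 83.818605, coefficient = 1

I ≈ (0.291667/3) × 573.871022 = 55.793016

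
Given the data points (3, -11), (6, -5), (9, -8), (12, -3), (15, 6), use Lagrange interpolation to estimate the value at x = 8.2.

Lagrange interpolation formula:
P(x) = Σ yᵢ × Lᵢ(x)
where Lᵢ(x) = Π_{j≠i} (x - xⱼ)/(xᵢ - xⱼ)

L_0(8.2) = (8.2 - 6)/(3 - 6) × (8.2 - 9)/(3 - 9) × (8.2 - 12)/(3 - 12) × (8.2 - 15)/(3 - 15) = -0.023394
L_1(8.2) = (8.2 - 3)/(6 - 3) × (8.2 - 9)/(6 - 9) × (8.2 - 12)/(6 - 12) × (8.2 - 15)/(6 - 15) = 0.221182
L_2(8.2) = (8.2 - 3)/(9 - 3) × (8.2 - 6)/(9 - 6) × (8.2 - 12)/(9 - 12) × (8.2 - 15)/(9 - 15) = 0.912375
L_3(8.2) = (8.2 - 3)/(12 - 3) × (8.2 - 6)/(12 - 6) × (8.2 - 9)/(12 - 9) × (8.2 - 15)/(12 - 15) = -0.128053
L_4(8.2) = (8.2 - 3)/(15 - 3) × (8.2 - 6)/(15 - 6) × (8.2 - 9)/(15 - 9) × (8.2 - 12)/(15 - 12) = 0.017890

P(8.2) = (-11)×L_0(8.2) + (-5)×L_1(8.2) + (-8)×L_2(8.2) + (-3)×L_3(8.2) + 6×L_4(8.2)
P(8.2) = -7.656079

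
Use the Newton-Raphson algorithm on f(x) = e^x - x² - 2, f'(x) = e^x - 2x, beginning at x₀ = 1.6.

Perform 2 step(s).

f(x) = e^x - x² - 2
f'(x) = e^x - 2x
x₀ = 1.6

Newton-Raphson formula: x_{n+1} = x_n - f(x_n)/f'(x_n)

Iteration 1:
  f(1.600000) = 0.393032
  f'(1.600000) = 1.753032
  x_1 = 1.600000 - 0.393032/1.753032 = 1.375799
Iteration 2:
  f(1.375799) = 0.065415
  f'(1.375799) = 1.206639
  x_2 = 1.375799 - 0.065415/1.206639 = 1.321586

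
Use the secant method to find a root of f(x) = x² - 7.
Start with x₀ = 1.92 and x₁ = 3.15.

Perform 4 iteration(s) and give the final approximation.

f(x) = x² - 7
x₀ = 1.92, x₁ = 3.15

Secant formula: x_{n+1} = x_n - f(x_n)(x_n - x_{n-1})/(f(x_n) - f(x_{n-1}))

Iteration 1:
  f(1.920000) = -3.313600
  f(3.150000) = 2.922500
  x_2 = 3.150000 - 2.922500×(3.150000 - 1.920000)/(2.922500 - (-3.313600))
       = 2.573570
Iteration 2:
  f(3.150000) = 2.922500
  f(2.573570) = -0.376737
  x_3 = 2.573570 - (-0.376737)×(2.573570 - 3.150000)/(-0.376737 - 2.922500)
       = 2.639392
Iteration 3:
  f(2.573570) = -0.376737
  f(2.639392) = -0.033609
  x_4 = 2.639392 - (-0.033609)×(2.639392 - 2.573570)/(-0.033609 - (-0.376737))
       = 2.645839
Iteration 4:
  f(2.639392) = -0.033609
  f(2.645839) = 0.000466
  x_5 = 2.645839 - 0.000466×(2.645839 - 2.639392)/(0.000466 - (-0.033609))
       = 2.645751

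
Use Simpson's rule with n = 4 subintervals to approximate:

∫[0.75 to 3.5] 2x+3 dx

f(x) = 2x+3
a = 0.75, b = 3.5, n = 4
h = (b - a)/n = 0.687500

Simpson's rule: (h/3)[f(x₀) + 4f(x₁) + 2f(x₂) + ... + f(xₙ)]

x_0 = 0.7500, f(x_0) = 4.500000, coefficient = 1
x_1 = 1.4375, f(x_1) = 5.875000, coefficient = 4
x_2 = 2.1250, f(x_2) = 7.250000, coefficient = 2
x_3 = 2.8125, f(x_3) = 8.625000, coefficient = 4
x_4 = 3.5000, f(x_4) = 10.000000, coefficient = 1

I ≈ (0.687500/3) × 87.000000 = 19.937500
Exact value: 19.937500
Error: 0.000000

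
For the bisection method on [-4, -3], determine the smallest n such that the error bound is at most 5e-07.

We need (b-a)/2^n ≤ 5e-07
(-3 - (-4))/2^n ≤ 5e-07
1/2^n ≤ 5e-07
2^n ≥ 2000000
n ≥ log₂(2000000) = 20.93
n ≥ 21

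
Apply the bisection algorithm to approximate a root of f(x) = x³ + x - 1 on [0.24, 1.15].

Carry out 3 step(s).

f(x) = x³ + x - 1
Initial interval: [0.24, 1.15]

Iteration 1:
  c_1 = (0.240000 + 1.150000)/2 = 0.695000
  f(c_1) = f(0.695000) = 0.030702
  f(a) × f(c) < 0, new interval: [0.240000, 0.695000]
Iteration 2:
  c_2 = (0.240000 + 0.695000)/2 = 0.467500
  f(c_2) = f(0.467500) = -0.430325
  f(a) × f(c) ≥ 0, new interval: [0.467500, 0.695000]
Iteration 3:
  c_3 = (0.467500 + 0.695000)/2 = 0.581250
  f(c_3) = f(0.581250) = -0.222374
  f(a) × f(c) ≥ 0, new interval: [0.581250, 0.695000]

After 3 iteration(s), the approximation is c_3 = 0.581250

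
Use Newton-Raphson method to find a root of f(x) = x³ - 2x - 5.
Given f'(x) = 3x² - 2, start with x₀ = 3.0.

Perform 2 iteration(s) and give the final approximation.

f(x) = x³ - 2x - 5
f'(x) = 3x² - 2
x₀ = 3.0

Newton-Raphson formula: x_{n+1} = x_n - f(x_n)/f'(x_n)

Iteration 1:
  f(3.000000) = 16.000000
  f'(3.000000) = 25.000000
  x_1 = 3.000000 - 16.000000/25.000000 = 2.360000
Iteration 2:
  f(2.360000) = 3.424256
  f'(2.360000) = 14.708800
  x_2 = 2.360000 - 3.424256/14.708800 = 2.127197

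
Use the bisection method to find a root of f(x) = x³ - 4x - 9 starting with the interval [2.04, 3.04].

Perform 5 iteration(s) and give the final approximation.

f(x) = x³ - 4x - 9
Initial interval: [2.04, 3.04]

Iteration 1:
  c_1 = (2.040000 + 3.040000)/2 = 2.540000
  f(c_1) = f(2.540000) = -2.772936
  f(a) × f(c) ≥ 0, new interval: [2.540000, 3.040000]
Iteration 2:
  c_2 = (2.540000 + 3.040000)/2 = 2.790000
  f(c_2) = f(2.790000) = 1.557639
  f(a) × f(c) < 0, new interval: [2.540000, 2.790000]
Iteration 3:
  c_3 = (2.540000 + 2.790000)/2 = 2.665000
  f(c_3) = f(2.665000) = -0.732570
  f(a) × f(c) ≥ 0, new interval: [2.665000, 2.790000]
Iteration 4:
  c_4 = (2.665000 + 2.790000)/2 = 2.727500
  f(c_4) = f(2.727500) = 0.380571
  f(a) × f(c) < 0, new interval: [2.665000, 2.727500]
Iteration 5:
  c_5 = (2.665000 + 2.727500)/2 = 2.696250
  f(c_5) = f(2.696250) = -0.183899
  f(a) × f(c) ≥ 0, new interval: [2.696250, 2.727500]

After 5 iteration(s), the approximation is c_5 = 2.696250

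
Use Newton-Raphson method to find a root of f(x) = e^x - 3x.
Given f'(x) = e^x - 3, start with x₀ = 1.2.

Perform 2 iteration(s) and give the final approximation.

f(x) = e^x - 3x
f'(x) = e^x - 3
x₀ = 1.2

Newton-Raphson formula: x_{n+1} = x_n - f(x_n)/f'(x_n)

Iteration 1:
  f(1.200000) = -0.279883
  f'(1.200000) = 0.320117
  x_1 = 1.200000 - (-0.279883)/0.320117 = 2.074315
Iteration 2:
  f(2.074315) = 1.736148
  f'(2.074315) = 4.959094
  x_2 = 2.074315 - 1.736148/4.959094 = 1.724221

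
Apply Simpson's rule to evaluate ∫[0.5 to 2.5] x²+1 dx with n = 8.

f(x) = x²+1
a = 0.5, b = 2.5, n = 8
h = (b - a)/n = 0.250000

Simpson's rule: (h/3)[f(x₀) + 4f(x₁) + 2f(x₂) + ... + f(xₙ)]

x_0 = 0.5000, f(x_0) = 1.250000, coefficient = 1
x_1 = 0.7500, f(x_1) = 1.562500, coefficient = 4
x_2 = 1.0000, f(x_2) = 2.000000, coefficient = 2
x_3 = 1.2500, f(x_3) = 2.562500, coefficient = 4
x_4 = 1.5000, f(x_4) = 3.250000, coefficient = 2
x_5 = 1.7500, f(x_5) = 4.062500, coefficient = 4
x_6 = 2.0000, f(x_6) = 5.000000, coefficient = 2
x_7 = 2.2500, f(x_7) = 6.062500, coefficient = 4
x_8 = 2.5000, f(x_8) = 7.250000, coefficient = 1

I ≈ (0.250000/3) × 86.000000 = 7.166667
Exact value: 7.166667
Error: 0.000000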